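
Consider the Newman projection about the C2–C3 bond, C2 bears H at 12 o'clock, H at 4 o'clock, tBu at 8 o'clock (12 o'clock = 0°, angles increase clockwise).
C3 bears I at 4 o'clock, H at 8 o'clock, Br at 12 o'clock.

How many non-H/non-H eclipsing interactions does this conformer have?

0

Every eclipsing pair involves H, so the count is 0.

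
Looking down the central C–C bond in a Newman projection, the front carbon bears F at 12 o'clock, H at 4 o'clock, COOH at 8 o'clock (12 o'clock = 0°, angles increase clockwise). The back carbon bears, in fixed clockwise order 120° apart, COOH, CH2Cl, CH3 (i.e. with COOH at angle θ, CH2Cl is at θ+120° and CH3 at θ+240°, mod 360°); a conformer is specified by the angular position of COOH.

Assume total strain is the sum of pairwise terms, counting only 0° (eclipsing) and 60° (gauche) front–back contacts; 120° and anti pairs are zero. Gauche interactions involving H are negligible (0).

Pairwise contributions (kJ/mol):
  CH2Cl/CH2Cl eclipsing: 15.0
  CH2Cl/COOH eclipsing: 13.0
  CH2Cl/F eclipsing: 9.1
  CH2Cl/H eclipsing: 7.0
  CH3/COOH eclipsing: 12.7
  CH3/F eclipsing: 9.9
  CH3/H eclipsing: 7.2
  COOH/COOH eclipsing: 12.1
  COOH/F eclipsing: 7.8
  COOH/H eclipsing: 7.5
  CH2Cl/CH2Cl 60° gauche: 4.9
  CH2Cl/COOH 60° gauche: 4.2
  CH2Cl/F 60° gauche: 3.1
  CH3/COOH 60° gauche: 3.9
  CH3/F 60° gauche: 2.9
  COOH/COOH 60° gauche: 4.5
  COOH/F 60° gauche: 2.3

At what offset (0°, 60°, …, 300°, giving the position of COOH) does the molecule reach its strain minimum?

COOH at 0° (eclipsed): F–COOH eclipsed, H–CH2Cl eclipsed, COOH–CH3 eclipsed; 7.8 + 7.0 + 12.7 = 27.5 kJ/mol.
COOH at 60° (staggered): F–COOH gauche, F–CH3 gauche, COOH–CH2Cl gauche, COOH–CH3 gauche; 2.3 + 2.9 + 4.2 + 3.9 = 13.3 kJ/mol.
COOH at 120° (eclipsed): F–CH3 eclipsed, H–COOH eclipsed, COOH–CH2Cl eclipsed; 9.9 + 7.5 + 13.0 = 30.4 kJ/mol.
COOH at 180° (staggered): F–CH2Cl gauche, F–CH3 gauche, COOH–COOH gauche, COOH–CH2Cl gauche; 3.1 + 2.9 + 4.5 + 4.2 = 14.7 kJ/mol.
COOH at 240° (eclipsed): F–CH2Cl eclipsed, H–CH3 eclipsed, COOH–COOH eclipsed; 9.1 + 7.2 + 12.1 = 28.4 kJ/mol.
COOH at 300° (staggered): F–COOH gauche, F–CH2Cl gauche, COOH–COOH gauche, COOH–CH3 gauche; 2.3 + 3.1 + 4.5 + 3.9 = 13.8 kJ/mol.
The minimum (13.3 kJ/mol) occurs with COOH at 60°.

60°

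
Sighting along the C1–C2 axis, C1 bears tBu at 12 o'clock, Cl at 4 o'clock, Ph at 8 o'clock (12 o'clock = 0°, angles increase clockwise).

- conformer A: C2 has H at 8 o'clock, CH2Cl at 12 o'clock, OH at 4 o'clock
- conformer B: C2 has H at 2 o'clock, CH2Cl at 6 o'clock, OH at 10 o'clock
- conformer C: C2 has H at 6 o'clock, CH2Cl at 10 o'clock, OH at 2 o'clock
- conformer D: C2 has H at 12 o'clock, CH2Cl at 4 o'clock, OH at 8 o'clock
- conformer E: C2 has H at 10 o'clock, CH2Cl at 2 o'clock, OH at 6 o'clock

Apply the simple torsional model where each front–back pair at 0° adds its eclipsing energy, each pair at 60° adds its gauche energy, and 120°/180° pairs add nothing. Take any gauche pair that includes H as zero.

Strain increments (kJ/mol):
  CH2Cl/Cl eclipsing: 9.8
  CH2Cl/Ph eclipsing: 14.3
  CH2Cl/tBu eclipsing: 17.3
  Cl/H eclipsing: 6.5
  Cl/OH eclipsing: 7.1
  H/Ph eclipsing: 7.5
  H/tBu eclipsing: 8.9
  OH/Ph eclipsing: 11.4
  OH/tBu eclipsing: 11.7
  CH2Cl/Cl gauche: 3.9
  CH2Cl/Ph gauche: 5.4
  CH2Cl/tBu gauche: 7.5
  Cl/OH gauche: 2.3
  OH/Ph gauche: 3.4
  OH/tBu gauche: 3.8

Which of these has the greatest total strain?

A (eclipsed): tBu(0°)/CH2Cl(0°) eclipsed 17.3; Cl(120°)/OH(120°) eclipsed 7.1; Ph(240°)/H(240°) eclipsed 7.5 → 31.9 kJ/mol.
B (staggered): tBu(0°)/OH(300°) gauche 3.8; Cl(120°)/CH2Cl(180°) gauche 3.9; Ph(240°)/CH2Cl(180°) gauche 5.4; Ph(240°)/OH(300°) gauche 3.4 → 16.5 kJ/mol.
C (staggered): tBu(0°)/CH2Cl(300°) gauche 7.5; tBu(0°)/OH(60°) gauche 3.8; Cl(120°)/OH(60°) gauche 2.3; Ph(240°)/CH2Cl(300°) gauche 5.4 → 19.0 kJ/mol.
D (eclipsed): tBu(0°)/H(0°) eclipsed 8.9; Cl(120°)/CH2Cl(120°) eclipsed 9.8; Ph(240°)/OH(240°) eclipsed 11.4 → 30.1 kJ/mol.
E (staggered): tBu(0°)/CH2Cl(60°) gauche 7.5; Cl(120°)/CH2Cl(60°) gauche 3.9; Cl(120°)/OH(180°) gauche 2.3; Ph(240°)/OH(180°) gauche 3.4 → 17.1 kJ/mol.
A has the highest total (31.9 kJ/mol).

A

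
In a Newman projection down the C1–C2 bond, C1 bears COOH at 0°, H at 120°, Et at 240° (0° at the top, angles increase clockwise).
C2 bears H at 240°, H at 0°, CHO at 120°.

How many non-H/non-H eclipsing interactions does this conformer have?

Every eclipsing pair involves H, so the count is 0.

0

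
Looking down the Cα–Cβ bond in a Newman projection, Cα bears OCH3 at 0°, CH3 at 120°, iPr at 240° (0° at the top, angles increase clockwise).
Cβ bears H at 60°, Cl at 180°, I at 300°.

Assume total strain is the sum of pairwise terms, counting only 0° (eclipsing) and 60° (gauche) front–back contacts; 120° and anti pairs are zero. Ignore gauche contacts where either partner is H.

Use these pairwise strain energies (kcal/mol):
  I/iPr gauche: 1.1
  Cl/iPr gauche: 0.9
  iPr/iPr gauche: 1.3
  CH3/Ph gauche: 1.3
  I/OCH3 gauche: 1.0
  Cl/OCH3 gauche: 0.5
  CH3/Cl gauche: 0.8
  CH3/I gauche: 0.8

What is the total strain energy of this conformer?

3.8 kcal/mol

This conformer is staggered. OCH3 at 0° is gauche with I at 300° (1.0); CH3 at 120° is gauche with Cl at 180° (0.8); iPr at 240° is gauche with Cl at 180° (0.9); iPr at 240° is gauche with I at 300° (1.1). Total 3.8 kcal/mol.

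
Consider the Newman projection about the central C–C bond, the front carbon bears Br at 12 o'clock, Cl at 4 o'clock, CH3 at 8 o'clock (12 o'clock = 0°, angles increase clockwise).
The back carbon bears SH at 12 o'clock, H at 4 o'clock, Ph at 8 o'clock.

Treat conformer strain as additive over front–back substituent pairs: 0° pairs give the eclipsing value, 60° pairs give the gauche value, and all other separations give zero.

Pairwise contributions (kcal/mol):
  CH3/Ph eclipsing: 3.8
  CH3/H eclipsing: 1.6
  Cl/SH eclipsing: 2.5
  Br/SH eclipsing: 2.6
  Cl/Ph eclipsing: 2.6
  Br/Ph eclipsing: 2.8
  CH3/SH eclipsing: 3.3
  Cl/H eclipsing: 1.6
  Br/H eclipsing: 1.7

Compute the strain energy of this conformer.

8.0 kcal/mol

This conformer (eclipsed): Br(0°)/SH(0°) eclipsed 2.6; Cl(120°)/H(120°) eclipsed 1.6; CH3(240°)/Ph(240°) eclipsed 3.8 → 8.0 kcal/mol.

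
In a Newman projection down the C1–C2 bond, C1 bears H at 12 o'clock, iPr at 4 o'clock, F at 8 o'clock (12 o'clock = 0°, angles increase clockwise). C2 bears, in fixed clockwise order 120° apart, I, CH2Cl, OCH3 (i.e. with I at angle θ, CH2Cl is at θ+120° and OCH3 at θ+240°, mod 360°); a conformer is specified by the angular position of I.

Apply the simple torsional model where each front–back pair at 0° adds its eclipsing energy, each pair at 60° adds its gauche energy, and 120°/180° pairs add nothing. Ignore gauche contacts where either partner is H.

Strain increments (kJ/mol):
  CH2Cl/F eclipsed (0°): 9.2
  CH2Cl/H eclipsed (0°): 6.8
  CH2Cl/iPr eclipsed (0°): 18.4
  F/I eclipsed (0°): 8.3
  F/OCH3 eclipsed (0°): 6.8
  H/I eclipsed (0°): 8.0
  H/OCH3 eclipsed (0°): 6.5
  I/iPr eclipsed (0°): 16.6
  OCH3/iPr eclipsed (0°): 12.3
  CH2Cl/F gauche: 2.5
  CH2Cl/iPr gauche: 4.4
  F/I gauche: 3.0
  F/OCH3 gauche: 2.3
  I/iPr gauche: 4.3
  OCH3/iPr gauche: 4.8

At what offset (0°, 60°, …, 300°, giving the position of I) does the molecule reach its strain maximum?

I at 0° (eclipsed): H(0°)/I(0°) eclipsed 8.0; iPr(120°)/CH2Cl(120°) eclipsed 18.4; F(240°)/OCH3(240°) eclipsed 6.8 → 33.2 kJ/mol.
I at 60° (staggered): iPr(120°)/I(60°) gauche 4.3; iPr(120°)/CH2Cl(180°) gauche 4.4; F(240°)/CH2Cl(180°) gauche 2.5; F(240°)/OCH3(300°) gauche 2.3 → 13.5 kJ/mol.
I at 120° (eclipsed): H(0°)/OCH3(0°) eclipsed 6.5; iPr(120°)/I(120°) eclipsed 16.6; F(240°)/CH2Cl(240°) eclipsed 9.2 → 32.3 kJ/mol.
I at 180° (staggered): iPr(120°)/I(180°) gauche 4.3; iPr(120°)/OCH3(60°) gauche 4.8; F(240°)/I(180°) gauche 3.0; F(240°)/CH2Cl(300°) gauche 2.5 → 14.6 kJ/mol.
I at 240° (eclipsed): H(0°)/CH2Cl(0°) eclipsed 6.8; iPr(120°)/OCH3(120°) eclipsed 12.3; F(240°)/I(240°) eclipsed 8.3 → 27.4 kJ/mol.
I at 300° (staggered): iPr(120°)/CH2Cl(60°) gauche 4.4; iPr(120°)/OCH3(180°) gauche 4.8; F(240°)/I(300°) gauche 3.0; F(240°)/OCH3(180°) gauche 2.3 → 14.5 kJ/mol.
The maximum (33.2 kJ/mol) occurs with I at 0°.

0°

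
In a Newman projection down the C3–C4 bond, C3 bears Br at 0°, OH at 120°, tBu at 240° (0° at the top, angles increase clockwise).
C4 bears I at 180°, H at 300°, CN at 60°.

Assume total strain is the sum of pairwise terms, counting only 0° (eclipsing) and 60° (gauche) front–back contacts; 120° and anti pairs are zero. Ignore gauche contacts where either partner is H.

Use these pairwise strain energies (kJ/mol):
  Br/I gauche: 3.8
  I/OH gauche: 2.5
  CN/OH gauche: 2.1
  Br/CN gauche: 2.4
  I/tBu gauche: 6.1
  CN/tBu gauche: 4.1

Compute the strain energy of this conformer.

This conformer (staggered): Br–CN gauche, OH–I gauche, OH–CN gauche, tBu–I gauche; 2.4 + 2.5 + 2.1 + 6.1 = 13.1 kJ/mol.

13.1 kJ/mol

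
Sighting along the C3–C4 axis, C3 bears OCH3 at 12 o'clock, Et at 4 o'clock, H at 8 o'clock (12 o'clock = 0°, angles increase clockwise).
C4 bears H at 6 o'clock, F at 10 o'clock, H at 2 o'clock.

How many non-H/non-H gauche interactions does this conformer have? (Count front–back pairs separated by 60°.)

1

Non-H gauche pairs: OCH3(0°)/F(300°) — 1 interaction.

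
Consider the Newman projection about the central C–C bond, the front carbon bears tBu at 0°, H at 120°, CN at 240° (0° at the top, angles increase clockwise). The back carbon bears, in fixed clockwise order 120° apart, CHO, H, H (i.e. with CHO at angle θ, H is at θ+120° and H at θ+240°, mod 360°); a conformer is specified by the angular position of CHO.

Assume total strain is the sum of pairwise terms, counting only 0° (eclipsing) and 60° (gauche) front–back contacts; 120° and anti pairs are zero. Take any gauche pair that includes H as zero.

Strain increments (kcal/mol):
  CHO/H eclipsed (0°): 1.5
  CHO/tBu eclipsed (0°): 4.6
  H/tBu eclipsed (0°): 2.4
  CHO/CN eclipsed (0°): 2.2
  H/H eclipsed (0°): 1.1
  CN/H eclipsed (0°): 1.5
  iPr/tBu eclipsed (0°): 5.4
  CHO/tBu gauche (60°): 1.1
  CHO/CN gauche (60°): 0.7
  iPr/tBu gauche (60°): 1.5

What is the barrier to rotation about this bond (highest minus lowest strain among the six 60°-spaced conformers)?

6.5 kcal/mol

CHO at 0° is eclipsed. tBu at 0° is eclipsed with CHO at 0° (4.6); H at 120° is eclipsed with H at 120° (1.1); CN at 240° is eclipsed with H at 240° (1.5). Total 7.2 kcal/mol.
CHO at 60° is staggered. tBu at 0° is gauche with CHO at 60° (1.1). Total 1.1 kcal/mol.
CHO at 120° is eclipsed. tBu at 0° is eclipsed with H at 0° (2.4); H at 120° is eclipsed with CHO at 120° (1.5); CN at 240° is eclipsed with H at 240° (1.5). Total 5.4 kcal/mol.
CHO at 180° is staggered. CN at 240° is gauche with CHO at 180° (0.7). Total 0.7 kcal/mol.
CHO at 240° is eclipsed. tBu at 0° is eclipsed with H at 0° (2.4); H at 120° is eclipsed with H at 120° (1.1); CN at 240° is eclipsed with CHO at 240° (2.2). Total 5.7 kcal/mol.
CHO at 300° is staggered. tBu at 0° is gauche with CHO at 300° (1.1); CN at 240° is gauche with CHO at 300° (0.7). Total 1.8 kcal/mol.
Max at 0° (7.2 kcal/mol), min at 180° (0.7 kcal/mol); barrier = 6.5 kcal/mol.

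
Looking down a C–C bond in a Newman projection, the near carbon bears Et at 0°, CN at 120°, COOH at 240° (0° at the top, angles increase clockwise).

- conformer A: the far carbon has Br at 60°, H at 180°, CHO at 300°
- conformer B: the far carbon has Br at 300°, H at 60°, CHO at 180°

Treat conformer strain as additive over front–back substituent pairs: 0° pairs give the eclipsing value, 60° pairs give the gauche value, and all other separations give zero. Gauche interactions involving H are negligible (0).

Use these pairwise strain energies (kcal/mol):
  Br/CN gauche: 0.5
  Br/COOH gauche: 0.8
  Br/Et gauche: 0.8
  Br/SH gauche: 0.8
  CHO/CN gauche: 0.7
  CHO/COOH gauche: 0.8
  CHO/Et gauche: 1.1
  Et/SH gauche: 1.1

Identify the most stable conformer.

B

A is staggered. Et at 0° is gauche with Br at 60° (0.8); Et at 0° is gauche with CHO at 300° (1.1); CN at 120° is gauche with Br at 60° (0.5); COOH at 240° is gauche with CHO at 300° (0.8). Total 3.2 kcal/mol.
B is staggered. Et at 0° is gauche with Br at 300° (0.8); CN at 120° is gauche with CHO at 180° (0.7); COOH at 240° is gauche with Br at 300° (0.8); COOH at 240° is gauche with CHO at 180° (0.8). Total 3.1 kcal/mol.
B has the lowest total (3.1 kcal/mol).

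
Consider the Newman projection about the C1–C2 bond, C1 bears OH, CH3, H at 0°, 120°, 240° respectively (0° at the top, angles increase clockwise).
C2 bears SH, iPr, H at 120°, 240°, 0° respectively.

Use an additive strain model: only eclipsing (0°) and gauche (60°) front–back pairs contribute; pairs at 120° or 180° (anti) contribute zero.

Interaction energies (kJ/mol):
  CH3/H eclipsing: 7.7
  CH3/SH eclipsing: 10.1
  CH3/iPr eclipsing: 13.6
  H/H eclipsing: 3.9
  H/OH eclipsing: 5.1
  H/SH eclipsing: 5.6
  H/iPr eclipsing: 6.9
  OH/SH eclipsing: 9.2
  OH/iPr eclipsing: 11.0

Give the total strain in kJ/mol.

22.1 kJ/mol

This conformer is eclipsed. OH at 0° is eclipsed with H at 0° (5.1); CH3 at 120° is eclipsed with SH at 120° (10.1); H at 240° is eclipsed with iPr at 240° (6.9). Total 22.1 kJ/mol.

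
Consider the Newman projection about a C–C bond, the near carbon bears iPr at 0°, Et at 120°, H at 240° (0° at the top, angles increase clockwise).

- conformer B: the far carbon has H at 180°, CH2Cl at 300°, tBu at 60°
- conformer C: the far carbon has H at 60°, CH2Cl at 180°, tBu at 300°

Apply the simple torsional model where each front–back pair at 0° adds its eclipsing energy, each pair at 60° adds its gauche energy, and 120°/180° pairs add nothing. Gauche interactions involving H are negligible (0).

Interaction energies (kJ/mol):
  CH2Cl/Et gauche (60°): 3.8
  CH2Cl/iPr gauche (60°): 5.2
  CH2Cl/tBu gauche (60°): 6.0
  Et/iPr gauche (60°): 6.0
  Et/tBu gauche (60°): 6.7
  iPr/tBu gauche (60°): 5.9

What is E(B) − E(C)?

+8.1 kJ/mol

B is staggered. iPr at 0° is gauche with CH2Cl at 300° (5.2); iPr at 0° is gauche with tBu at 60° (5.9); Et at 120° is gauche with tBu at 60° (6.7). Total 17.8 kJ/mol.
C is staggered. iPr at 0° is gauche with tBu at 300° (5.9); Et at 120° is gauche with CH2Cl at 180° (3.8). Total 9.7 kJ/mol.
E(B) − E(C) = 17.8 − 9.7 = +8.1 kJ/mol.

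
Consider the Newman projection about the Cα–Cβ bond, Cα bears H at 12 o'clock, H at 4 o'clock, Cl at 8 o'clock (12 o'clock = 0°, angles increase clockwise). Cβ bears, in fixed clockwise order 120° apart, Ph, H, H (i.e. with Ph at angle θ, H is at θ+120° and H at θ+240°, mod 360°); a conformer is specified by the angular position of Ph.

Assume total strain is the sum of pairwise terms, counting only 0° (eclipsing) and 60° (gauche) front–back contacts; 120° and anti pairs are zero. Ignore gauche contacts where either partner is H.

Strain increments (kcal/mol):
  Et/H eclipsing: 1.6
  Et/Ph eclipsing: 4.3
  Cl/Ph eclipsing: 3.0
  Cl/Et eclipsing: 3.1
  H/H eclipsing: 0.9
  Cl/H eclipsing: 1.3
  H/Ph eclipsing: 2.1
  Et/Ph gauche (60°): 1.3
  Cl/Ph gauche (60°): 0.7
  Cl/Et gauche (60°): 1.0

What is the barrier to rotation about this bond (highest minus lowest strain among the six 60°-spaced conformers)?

4.8 kcal/mol

Ph at 0° (eclipsed): H(0°)/Ph(0°) eclipsed 2.1; H(120°)/H(120°) eclipsed 0.9; Cl(240°)/H(240°) eclipsed 1.3 → 4.3 kcal/mol.
Ph at 60° (staggered): no non-H gauche contacts → 0.0 kcal/mol.
Ph at 120° (eclipsed): H(0°)/H(0°) eclipsed 0.9; H(120°)/Ph(120°) eclipsed 2.1; Cl(240°)/H(240°) eclipsed 1.3 → 4.3 kcal/mol.
Ph at 180° (staggered): Cl(240°)/Ph(180°) gauche 0.7 → 0.7 kcal/mol.
Ph at 240° (eclipsed): H(0°)/H(0°) eclipsed 0.9; H(120°)/H(120°) eclipsed 0.9; Cl(240°)/Ph(240°) eclipsed 3.0 → 4.8 kcal/mol.
Ph at 300° (staggered): Cl(240°)/Ph(300°) gauche 0.7 → 0.7 kcal/mol.
Max at 240° (4.8 kcal/mol), min at 60° (0.0 kcal/mol); barrier = 4.8 kcal/mol.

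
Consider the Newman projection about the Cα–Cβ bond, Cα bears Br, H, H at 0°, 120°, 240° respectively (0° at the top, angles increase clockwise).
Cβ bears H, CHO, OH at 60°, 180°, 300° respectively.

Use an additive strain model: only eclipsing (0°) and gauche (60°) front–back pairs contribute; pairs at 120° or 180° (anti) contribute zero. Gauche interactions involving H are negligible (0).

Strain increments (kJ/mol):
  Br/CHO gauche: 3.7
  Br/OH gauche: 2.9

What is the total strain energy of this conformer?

This conformer (staggered): Br(0°)/OH(300°) gauche 2.9 → 2.9 kJ/mol.

2.9 kJ/mol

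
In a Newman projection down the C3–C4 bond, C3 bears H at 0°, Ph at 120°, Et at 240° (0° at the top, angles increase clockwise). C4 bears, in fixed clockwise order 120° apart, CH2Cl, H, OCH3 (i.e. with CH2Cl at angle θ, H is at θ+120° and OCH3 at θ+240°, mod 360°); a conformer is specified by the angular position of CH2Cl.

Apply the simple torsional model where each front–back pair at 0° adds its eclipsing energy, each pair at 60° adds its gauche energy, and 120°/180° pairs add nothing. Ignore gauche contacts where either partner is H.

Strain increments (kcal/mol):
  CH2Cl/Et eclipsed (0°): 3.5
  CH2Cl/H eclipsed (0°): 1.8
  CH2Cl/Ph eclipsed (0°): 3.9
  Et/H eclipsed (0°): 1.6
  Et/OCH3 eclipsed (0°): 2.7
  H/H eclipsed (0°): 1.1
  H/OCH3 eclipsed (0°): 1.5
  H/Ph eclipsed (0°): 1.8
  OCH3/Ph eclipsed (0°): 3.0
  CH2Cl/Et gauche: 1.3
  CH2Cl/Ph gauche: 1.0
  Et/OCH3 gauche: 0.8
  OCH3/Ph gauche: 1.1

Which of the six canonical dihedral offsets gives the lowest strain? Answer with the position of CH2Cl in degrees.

CH2Cl at 0° (eclipsed): H(0°)/CH2Cl(0°) eclipsed 1.8; Ph(120°)/H(120°) eclipsed 1.8; Et(240°)/OCH3(240°) eclipsed 2.7 → 6.3 kcal/mol.
CH2Cl at 60° (staggered): Ph(120°)/CH2Cl(60°) gauche 1.0; Et(240°)/OCH3(300°) gauche 0.8 → 1.8 kcal/mol.
CH2Cl at 120° (eclipsed): H(0°)/OCH3(0°) eclipsed 1.5; Ph(120°)/CH2Cl(120°) eclipsed 3.9; Et(240°)/H(240°) eclipsed 1.6 → 7.0 kcal/mol.
CH2Cl at 180° (staggered): Ph(120°)/CH2Cl(180°) gauche 1.0; Ph(120°)/OCH3(60°) gauche 1.1; Et(240°)/CH2Cl(180°) gauche 1.3 → 3.4 kcal/mol.
CH2Cl at 240° (eclipsed): H(0°)/H(0°) eclipsed 1.1; Ph(120°)/OCH3(120°) eclipsed 3.0; Et(240°)/CH2Cl(240°) eclipsed 3.5 → 7.6 kcal/mol.
CH2Cl at 300° (staggered): Ph(120°)/OCH3(180°) gauche 1.1; Et(240°)/CH2Cl(300°) gauche 1.3; Et(240°)/OCH3(180°) gauche 0.8 → 3.2 kcal/mol.
The minimum (1.8 kcal/mol) occurs with CH2Cl at 60°.

60°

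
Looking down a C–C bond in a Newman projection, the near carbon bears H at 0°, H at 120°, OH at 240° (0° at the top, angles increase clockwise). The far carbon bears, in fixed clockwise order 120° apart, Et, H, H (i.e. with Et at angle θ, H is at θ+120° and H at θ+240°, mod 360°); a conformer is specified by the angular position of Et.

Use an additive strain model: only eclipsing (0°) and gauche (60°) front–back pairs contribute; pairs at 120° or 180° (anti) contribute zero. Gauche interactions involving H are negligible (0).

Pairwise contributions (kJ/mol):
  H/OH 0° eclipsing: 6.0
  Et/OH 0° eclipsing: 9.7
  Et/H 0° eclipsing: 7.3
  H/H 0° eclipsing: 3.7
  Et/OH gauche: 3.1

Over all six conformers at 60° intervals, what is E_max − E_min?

Et at 0° (eclipsed): H–Et eclipsed, H–H eclipsed, OH–H eclipsed; 7.3 + 3.7 + 6.0 = 17.0 kJ/mol.
Et at 60° (staggered): no non-H gauche contacts → 0.0 kJ/mol.
Et at 120° (eclipsed): H–H eclipsed, H–Et eclipsed, OH–H eclipsed; 3.7 + 7.3 + 6.0 = 17.0 kJ/mol.
Et at 180° (staggered): OH–Et gauche; 3.1 = 3.1 kJ/mol.
Et at 240° (eclipsed): H–H eclipsed, H–H eclipsed, OH–Et eclipsed; 3.7 + 3.7 + 9.7 = 17.1 kJ/mol.
Et at 300° (staggered): OH–Et gauche; 3.1 = 3.1 kJ/mol.
Max at 240° (17.1 kJ/mol), min at 60° (0.0 kJ/mol); barrier = 17.1 kJ/mol.

17.1 kJ/mol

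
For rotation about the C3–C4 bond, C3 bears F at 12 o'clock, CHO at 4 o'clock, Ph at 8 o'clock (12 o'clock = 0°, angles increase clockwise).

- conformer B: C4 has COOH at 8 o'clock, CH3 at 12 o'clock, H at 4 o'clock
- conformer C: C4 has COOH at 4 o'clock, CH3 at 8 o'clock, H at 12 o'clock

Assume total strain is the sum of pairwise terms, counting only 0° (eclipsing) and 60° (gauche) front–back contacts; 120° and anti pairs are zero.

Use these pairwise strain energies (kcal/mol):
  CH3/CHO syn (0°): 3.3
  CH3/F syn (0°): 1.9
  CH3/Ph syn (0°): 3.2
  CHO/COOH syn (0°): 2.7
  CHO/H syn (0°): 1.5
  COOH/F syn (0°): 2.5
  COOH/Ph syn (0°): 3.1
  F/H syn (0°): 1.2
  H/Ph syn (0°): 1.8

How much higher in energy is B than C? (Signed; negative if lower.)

B is eclipsed. F at 0° is eclipsed with CH3 at 0° (1.9); CHO at 120° is eclipsed with H at 120° (1.5); Ph at 240° is eclipsed with COOH at 240° (3.1). Total 6.5 kcal/mol.
C is eclipsed. F at 0° is eclipsed with H at 0° (1.2); CHO at 120° is eclipsed with COOH at 120° (2.7); Ph at 240° is eclipsed with CH3 at 240° (3.2). Total 7.1 kcal/mol.
E(B) − E(C) = 6.5 − 7.1 = -0.6 kcal/mol.

-0.6 kcal/mol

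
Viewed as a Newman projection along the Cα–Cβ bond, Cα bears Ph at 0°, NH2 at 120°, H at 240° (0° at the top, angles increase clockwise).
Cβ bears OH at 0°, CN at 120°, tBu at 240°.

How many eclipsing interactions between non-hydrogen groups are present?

Non-H eclipsing pairs: Ph(0°)/OH(0°); NH2(120°)/CN(120°) — 2 interactions.

2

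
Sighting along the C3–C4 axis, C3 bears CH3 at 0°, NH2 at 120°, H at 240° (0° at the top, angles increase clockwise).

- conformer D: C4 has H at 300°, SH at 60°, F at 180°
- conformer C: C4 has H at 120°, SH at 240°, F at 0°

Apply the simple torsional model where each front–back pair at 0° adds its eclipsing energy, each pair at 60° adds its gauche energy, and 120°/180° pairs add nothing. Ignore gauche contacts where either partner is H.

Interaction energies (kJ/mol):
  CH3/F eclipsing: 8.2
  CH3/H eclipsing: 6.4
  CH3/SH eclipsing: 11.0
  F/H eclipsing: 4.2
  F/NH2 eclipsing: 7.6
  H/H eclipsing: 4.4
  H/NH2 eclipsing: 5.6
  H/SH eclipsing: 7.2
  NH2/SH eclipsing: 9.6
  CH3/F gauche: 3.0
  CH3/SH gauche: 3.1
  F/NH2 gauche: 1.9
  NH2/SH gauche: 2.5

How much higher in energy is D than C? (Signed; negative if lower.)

-13.5 kJ/mol

D is staggered. CH3 at 0° is gauche with SH at 60° (3.1); NH2 at 120° is gauche with SH at 60° (2.5); NH2 at 120° is gauche with F at 180° (1.9). Total 7.5 kJ/mol.
C is eclipsed. CH3 at 0° is eclipsed with F at 0° (8.2); NH2 at 120° is eclipsed with H at 120° (5.6); H at 240° is eclipsed with SH at 240° (7.2). Total 21.0 kJ/mol.
E(D) − E(C) = 7.5 − 21.0 = -13.5 kJ/mol.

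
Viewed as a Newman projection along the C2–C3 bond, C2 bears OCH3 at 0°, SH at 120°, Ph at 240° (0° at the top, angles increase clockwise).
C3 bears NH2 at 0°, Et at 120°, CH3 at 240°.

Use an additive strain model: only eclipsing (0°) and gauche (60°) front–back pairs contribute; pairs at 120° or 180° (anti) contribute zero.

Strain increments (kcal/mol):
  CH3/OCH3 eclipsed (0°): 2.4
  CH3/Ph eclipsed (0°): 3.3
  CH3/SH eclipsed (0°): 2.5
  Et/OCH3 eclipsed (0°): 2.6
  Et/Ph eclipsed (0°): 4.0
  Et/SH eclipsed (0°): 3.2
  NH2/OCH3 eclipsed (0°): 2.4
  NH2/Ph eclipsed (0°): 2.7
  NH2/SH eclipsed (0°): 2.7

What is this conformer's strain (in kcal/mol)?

This conformer is eclipsed. OCH3 at 0° is eclipsed with NH2 at 0° (2.4); SH at 120° is eclipsed with Et at 120° (3.2); Ph at 240° is eclipsed with CH3 at 240° (3.3). Total 8.9 kcal/mol.

8.9 kcal/mol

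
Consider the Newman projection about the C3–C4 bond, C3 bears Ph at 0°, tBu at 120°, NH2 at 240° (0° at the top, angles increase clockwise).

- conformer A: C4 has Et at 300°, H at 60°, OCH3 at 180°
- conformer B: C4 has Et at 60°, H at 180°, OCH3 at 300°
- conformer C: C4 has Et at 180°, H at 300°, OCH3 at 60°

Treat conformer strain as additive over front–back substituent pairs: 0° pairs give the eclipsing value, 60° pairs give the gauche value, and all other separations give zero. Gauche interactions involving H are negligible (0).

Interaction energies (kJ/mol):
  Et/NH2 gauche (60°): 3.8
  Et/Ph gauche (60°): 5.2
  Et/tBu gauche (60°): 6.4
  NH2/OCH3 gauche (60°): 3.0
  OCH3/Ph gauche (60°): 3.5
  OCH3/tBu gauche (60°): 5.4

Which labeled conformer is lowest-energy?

A (staggered): Ph(0°)/Et(300°) gauche 5.2; tBu(120°)/OCH3(180°) gauche 5.4; NH2(240°)/Et(300°) gauche 3.8; NH2(240°)/OCH3(180°) gauche 3.0 → 17.4 kJ/mol.
B (staggered): Ph(0°)/Et(60°) gauche 5.2; Ph(0°)/OCH3(300°) gauche 3.5; tBu(120°)/Et(60°) gauche 6.4; NH2(240°)/OCH3(300°) gauche 3.0 → 18.1 kJ/mol.
C (staggered): Ph(0°)/OCH3(60°) gauche 3.5; tBu(120°)/Et(180°) gauche 6.4; tBu(120°)/OCH3(60°) gauche 5.4; NH2(240°)/Et(180°) gauche 3.8 → 19.1 kJ/mol.
A has the lowest total (17.4 kJ/mol).

A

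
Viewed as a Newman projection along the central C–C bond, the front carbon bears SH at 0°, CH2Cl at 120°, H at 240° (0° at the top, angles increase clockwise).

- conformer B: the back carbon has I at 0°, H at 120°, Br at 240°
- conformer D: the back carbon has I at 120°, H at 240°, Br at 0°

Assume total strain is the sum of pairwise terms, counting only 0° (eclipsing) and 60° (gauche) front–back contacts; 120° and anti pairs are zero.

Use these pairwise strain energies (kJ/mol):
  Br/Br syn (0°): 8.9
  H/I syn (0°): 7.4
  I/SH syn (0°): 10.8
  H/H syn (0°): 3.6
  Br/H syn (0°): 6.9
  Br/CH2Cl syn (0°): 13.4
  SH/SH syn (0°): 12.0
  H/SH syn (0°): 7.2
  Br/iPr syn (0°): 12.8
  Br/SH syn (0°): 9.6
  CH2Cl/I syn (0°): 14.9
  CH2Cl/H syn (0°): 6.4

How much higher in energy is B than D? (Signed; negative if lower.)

B (eclipsed): SH(0°)/I(0°) eclipsed 10.8; CH2Cl(120°)/H(120°) eclipsed 6.4; H(240°)/Br(240°) eclipsed 6.9 → 24.1 kJ/mol.
D (eclipsed): SH(0°)/Br(0°) eclipsed 9.6; CH2Cl(120°)/I(120°) eclipsed 14.9; H(240°)/H(240°) eclipsed 3.6 → 28.1 kJ/mol.
E(B) − E(D) = 24.1 − 28.1 = -4.0 kJ/mol.

-4.0 kJ/mol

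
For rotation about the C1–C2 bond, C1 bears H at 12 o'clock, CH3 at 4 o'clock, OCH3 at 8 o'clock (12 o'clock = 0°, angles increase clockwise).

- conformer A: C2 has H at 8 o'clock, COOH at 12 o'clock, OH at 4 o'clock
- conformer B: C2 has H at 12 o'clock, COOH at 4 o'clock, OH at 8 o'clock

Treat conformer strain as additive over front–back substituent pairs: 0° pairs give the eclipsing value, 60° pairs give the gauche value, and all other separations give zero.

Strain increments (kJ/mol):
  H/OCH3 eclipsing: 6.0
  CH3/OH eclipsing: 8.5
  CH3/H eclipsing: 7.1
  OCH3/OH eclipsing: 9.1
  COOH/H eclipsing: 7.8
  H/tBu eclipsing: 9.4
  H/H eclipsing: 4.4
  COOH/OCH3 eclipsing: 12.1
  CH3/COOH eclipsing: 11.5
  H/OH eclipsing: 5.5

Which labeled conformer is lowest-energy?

A

A is eclipsed. H at 0° is eclipsed with COOH at 0° (7.8); CH3 at 120° is eclipsed with OH at 120° (8.5); OCH3 at 240° is eclipsed with H at 240° (6.0). Total 22.3 kJ/mol.
B is eclipsed. H at 0° is eclipsed with H at 0° (4.4); CH3 at 120° is eclipsed with COOH at 120° (11.5); OCH3 at 240° is eclipsed with OH at 240° (9.1). Total 25.0 kJ/mol.
A has the lowest total (22.3 kJ/mol).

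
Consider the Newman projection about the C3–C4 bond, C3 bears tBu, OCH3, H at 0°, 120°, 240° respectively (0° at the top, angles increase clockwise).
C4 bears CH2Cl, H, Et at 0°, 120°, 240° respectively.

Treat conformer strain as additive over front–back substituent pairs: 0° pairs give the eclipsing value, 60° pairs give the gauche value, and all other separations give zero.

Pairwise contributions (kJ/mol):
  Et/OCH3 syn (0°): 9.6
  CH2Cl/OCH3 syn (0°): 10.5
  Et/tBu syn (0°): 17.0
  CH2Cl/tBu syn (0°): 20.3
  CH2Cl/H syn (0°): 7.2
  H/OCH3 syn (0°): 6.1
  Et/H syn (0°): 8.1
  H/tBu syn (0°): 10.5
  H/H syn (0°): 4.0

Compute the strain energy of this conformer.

34.5 kJ/mol

This conformer (eclipsed): tBu–CH2Cl eclipsed, OCH3–H eclipsed, H–Et eclipsed; 20.3 + 6.1 + 8.1 = 34.5 kJ/mol.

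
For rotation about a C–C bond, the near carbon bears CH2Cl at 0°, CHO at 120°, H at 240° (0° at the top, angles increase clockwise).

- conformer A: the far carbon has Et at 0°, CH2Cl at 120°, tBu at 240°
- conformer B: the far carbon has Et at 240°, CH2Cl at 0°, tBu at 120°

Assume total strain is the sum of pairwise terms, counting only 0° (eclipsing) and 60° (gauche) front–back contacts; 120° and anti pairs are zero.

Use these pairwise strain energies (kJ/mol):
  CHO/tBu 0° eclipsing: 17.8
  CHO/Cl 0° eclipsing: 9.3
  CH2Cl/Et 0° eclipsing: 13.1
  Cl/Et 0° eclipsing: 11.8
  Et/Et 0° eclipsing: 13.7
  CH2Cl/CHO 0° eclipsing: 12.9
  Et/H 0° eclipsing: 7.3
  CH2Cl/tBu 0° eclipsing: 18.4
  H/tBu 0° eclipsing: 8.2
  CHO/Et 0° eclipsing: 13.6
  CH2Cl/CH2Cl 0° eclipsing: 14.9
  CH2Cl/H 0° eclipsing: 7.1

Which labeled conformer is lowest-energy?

A

A (eclipsed): CH2Cl–Et eclipsed, CHO–CH2Cl eclipsed, H–tBu eclipsed; 13.1 + 12.9 + 8.2 = 34.2 kJ/mol.
B (eclipsed): CH2Cl–CH2Cl eclipsed, CHO–tBu eclipsed, H–Et eclipsed; 14.9 + 17.8 + 7.3 = 40.0 kJ/mol.
A has the lowest total (34.2 kJ/mol).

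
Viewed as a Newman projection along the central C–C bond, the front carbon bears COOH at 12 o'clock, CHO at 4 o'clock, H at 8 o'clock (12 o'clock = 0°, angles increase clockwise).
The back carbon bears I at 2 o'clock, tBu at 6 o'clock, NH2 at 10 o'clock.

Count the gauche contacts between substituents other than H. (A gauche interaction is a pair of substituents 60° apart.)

4

Non-H gauche pairs: COOH(0°)/I(60°); COOH(0°)/NH2(300°); CHO(120°)/I(60°); CHO(120°)/tBu(180°) — 4 interactions.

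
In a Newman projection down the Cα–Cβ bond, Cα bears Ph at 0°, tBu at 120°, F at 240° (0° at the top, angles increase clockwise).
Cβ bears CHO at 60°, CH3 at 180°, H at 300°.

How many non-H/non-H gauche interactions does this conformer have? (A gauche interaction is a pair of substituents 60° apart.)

Non-H gauche pairs: Ph(0°)/CHO(60°); tBu(120°)/CHO(60°); tBu(120°)/CH3(180°); F(240°)/CH3(180°) — 4 interactions.

4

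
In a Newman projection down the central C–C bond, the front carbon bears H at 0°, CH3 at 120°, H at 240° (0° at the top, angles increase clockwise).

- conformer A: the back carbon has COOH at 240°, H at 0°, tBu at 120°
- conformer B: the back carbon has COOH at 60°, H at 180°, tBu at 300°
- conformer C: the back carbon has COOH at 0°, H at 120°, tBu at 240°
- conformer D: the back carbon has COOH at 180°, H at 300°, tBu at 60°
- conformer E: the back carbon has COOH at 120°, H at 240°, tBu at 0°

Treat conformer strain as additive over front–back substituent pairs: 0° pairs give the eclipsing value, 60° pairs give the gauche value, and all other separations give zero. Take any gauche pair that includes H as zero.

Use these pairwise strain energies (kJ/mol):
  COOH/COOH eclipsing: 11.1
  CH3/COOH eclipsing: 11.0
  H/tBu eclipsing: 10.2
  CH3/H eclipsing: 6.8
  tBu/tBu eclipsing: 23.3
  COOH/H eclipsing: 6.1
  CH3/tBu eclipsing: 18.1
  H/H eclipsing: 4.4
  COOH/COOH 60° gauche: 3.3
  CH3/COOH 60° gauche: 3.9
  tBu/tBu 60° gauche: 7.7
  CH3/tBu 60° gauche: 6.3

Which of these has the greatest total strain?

A

A is eclipsed. H at 0° is eclipsed with H at 0° (4.4); CH3 at 120° is eclipsed with tBu at 120° (18.1); H at 240° is eclipsed with COOH at 240° (6.1). Total 28.6 kJ/mol.
B is staggered. CH3 at 120° is gauche with COOH at 60° (3.9). Total 3.9 kJ/mol.
C is eclipsed. H at 0° is eclipsed with COOH at 0° (6.1); CH3 at 120° is eclipsed with H at 120° (6.8); H at 240° is eclipsed with tBu at 240° (10.2). Total 23.1 kJ/mol.
D is staggered. CH3 at 120° is gauche with COOH at 180° (3.9); CH3 at 120° is gauche with tBu at 60° (6.3). Total 10.2 kJ/mol.
E is eclipsed. H at 0° is eclipsed with tBu at 0° (10.2); CH3 at 120° is eclipsed with COOH at 120° (11.0); H at 240° is eclipsed with H at 240° (4.4). Total 25.6 kJ/mol.
A has the highest total (28.6 kJ/mol).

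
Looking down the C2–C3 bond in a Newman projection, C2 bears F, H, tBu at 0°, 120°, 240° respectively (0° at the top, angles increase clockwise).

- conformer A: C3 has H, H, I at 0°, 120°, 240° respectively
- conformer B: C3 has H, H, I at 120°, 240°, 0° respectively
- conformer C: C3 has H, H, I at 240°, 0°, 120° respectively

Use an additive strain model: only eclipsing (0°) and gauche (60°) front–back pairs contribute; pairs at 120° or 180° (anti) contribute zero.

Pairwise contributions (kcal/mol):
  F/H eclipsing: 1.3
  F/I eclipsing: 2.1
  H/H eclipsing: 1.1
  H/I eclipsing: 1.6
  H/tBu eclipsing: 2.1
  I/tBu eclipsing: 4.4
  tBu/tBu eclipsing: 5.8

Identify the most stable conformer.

C

A (eclipsed): F–H eclipsed, H–H eclipsed, tBu–I eclipsed; 1.3 + 1.1 + 4.4 = 6.8 kcal/mol.
B (eclipsed): F–I eclipsed, H–H eclipsed, tBu–H eclipsed; 2.1 + 1.1 + 2.1 = 5.3 kcal/mol.
C (eclipsed): F–H eclipsed, H–I eclipsed, tBu–H eclipsed; 1.3 + 1.6 + 2.1 = 5.0 kcal/mol.
C has the lowest total (5.0 kcal/mol).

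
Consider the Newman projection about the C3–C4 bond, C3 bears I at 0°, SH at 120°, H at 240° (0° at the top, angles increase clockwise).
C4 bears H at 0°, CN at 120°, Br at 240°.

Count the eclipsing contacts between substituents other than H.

Non-H eclipsing pairs: SH(120°)/CN(120°) — 1 interaction.

1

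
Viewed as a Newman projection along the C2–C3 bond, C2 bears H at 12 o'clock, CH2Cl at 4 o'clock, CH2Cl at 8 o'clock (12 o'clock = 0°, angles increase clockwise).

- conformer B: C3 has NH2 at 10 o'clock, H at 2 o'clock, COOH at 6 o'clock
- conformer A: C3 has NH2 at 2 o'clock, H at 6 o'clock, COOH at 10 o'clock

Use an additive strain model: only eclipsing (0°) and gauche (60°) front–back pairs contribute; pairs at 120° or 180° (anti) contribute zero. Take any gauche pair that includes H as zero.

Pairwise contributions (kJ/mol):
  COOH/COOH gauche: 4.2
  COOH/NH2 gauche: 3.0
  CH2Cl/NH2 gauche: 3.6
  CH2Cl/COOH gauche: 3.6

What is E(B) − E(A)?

B is staggered. CH2Cl at 120° is gauche with COOH at 180° (3.6); CH2Cl at 240° is gauche with NH2 at 300° (3.6); CH2Cl at 240° is gauche with COOH at 180° (3.6). Total 10.8 kJ/mol.
A is staggered. CH2Cl at 120° is gauche with NH2 at 60° (3.6); CH2Cl at 240° is gauche with COOH at 300° (3.6). Total 7.2 kJ/mol.
E(B) − E(A) = 10.8 − 7.2 = +3.6 kJ/mol.

+3.6 kJ/mol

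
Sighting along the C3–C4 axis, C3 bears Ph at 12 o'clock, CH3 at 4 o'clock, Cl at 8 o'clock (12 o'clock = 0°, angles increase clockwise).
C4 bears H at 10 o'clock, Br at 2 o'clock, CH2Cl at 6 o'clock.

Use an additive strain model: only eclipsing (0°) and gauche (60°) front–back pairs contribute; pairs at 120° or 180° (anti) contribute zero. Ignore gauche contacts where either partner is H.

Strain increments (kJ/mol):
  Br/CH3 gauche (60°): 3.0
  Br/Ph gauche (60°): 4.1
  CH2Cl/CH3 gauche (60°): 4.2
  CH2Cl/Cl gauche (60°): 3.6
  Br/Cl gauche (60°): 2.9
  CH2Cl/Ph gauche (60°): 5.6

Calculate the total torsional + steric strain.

This conformer (staggered): Ph–Br gauche, CH3–Br gauche, CH3–CH2Cl gauche, Cl–CH2Cl gauche; 4.1 + 3.0 + 4.2 + 3.6 = 14.9 kJ/mol.

14.9 kJ/mol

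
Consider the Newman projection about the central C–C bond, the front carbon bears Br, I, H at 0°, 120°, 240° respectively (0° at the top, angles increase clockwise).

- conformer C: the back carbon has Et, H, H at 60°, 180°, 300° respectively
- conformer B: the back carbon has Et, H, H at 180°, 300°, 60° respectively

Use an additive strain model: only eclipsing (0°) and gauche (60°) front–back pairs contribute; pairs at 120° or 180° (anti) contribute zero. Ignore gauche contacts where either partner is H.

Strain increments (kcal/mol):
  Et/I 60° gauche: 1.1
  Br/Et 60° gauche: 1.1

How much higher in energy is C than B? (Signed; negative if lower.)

C (staggered): Br–Et gauche, I–Et gauche; 1.1 + 1.1 = 2.2 kcal/mol.
B (staggered): I–Et gauche; 1.1 = 1.1 kcal/mol.
E(C) − E(B) = 2.2 − 1.1 = +1.1 kcal/mol.

+1.1 kcal/mol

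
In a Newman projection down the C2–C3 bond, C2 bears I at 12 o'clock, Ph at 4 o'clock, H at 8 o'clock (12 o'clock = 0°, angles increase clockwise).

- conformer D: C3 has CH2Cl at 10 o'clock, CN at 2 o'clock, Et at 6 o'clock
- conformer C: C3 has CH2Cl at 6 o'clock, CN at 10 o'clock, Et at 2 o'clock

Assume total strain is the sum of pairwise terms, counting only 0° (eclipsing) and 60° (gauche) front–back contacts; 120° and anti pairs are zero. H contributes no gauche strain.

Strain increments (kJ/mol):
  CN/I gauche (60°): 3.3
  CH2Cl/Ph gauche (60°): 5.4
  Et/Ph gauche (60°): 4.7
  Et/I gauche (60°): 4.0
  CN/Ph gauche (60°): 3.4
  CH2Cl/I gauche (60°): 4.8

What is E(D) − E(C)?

-1.2 kJ/mol

D is staggered. I at 0° is gauche with CH2Cl at 300° (4.8); I at 0° is gauche with CN at 60° (3.3); Ph at 120° is gauche with CN at 60° (3.4); Ph at 120° is gauche with Et at 180° (4.7). Total 16.2 kJ/mol.
C is staggered. I at 0° is gauche with CN at 300° (3.3); I at 0° is gauche with Et at 60° (4.0); Ph at 120° is gauche with CH2Cl at 180° (5.4); Ph at 120° is gauche with Et at 60° (4.7). Total 17.4 kJ/mol.
E(D) − E(C) = 16.2 − 17.4 = -1.2 kJ/mol.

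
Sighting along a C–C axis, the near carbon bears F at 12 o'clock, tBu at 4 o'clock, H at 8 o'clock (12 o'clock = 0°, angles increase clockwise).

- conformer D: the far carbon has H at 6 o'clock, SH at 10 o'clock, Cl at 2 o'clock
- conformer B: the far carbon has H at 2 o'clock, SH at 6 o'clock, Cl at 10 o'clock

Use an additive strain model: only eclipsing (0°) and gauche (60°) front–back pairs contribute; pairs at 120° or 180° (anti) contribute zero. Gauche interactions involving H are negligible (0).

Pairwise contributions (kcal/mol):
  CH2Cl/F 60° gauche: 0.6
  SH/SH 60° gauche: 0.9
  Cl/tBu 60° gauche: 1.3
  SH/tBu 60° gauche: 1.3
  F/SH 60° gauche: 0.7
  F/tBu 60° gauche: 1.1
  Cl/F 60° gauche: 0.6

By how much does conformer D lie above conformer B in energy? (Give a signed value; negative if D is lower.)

+0.7 kcal/mol

D (staggered): F(0°)/SH(300°) gauche 0.7; F(0°)/Cl(60°) gauche 0.6; tBu(120°)/Cl(60°) gauche 1.3 → 2.6 kcal/mol.
B (staggered): F(0°)/Cl(300°) gauche 0.6; tBu(120°)/SH(180°) gauche 1.3 → 1.9 kcal/mol.
E(D) − E(B) = 2.6 − 1.9 = +0.7 kcal/mol.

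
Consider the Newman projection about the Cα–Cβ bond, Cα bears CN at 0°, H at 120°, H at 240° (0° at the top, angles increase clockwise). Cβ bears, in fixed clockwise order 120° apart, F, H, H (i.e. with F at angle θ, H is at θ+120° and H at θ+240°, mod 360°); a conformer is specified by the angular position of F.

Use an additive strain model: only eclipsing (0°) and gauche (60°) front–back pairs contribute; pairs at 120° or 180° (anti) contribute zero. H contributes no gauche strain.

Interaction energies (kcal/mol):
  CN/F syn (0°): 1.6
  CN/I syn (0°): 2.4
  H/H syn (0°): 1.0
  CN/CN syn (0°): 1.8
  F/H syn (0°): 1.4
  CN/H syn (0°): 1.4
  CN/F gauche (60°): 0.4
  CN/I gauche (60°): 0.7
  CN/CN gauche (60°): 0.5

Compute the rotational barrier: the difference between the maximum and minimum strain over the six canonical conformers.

3.8 kcal/mol

F at 0° (eclipsed): CN(0°)/F(0°) eclipsed 1.6; H(120°)/H(120°) eclipsed 1.0; H(240°)/H(240°) eclipsed 1.0 → 3.6 kcal/mol.
F at 60° (staggered): CN(0°)/F(60°) gauche 0.4 → 0.4 kcal/mol.
F at 120° (eclipsed): CN(0°)/H(0°) eclipsed 1.4; H(120°)/F(120°) eclipsed 1.4; H(240°)/H(240°) eclipsed 1.0 → 3.8 kcal/mol.
F at 180° (staggered): no non-H gauche contacts → 0.0 kcal/mol.
F at 240° (eclipsed): CN(0°)/H(0°) eclipsed 1.4; H(120°)/H(120°) eclipsed 1.0; H(240°)/F(240°) eclipsed 1.4 → 3.8 kcal/mol.
F at 300° (staggered): CN(0°)/F(300°) gauche 0.4 → 0.4 kcal/mol.
Max at 120° (3.8 kcal/mol), min at 180° (0.0 kcal/mol); barrier = 3.8 kcal/mol.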